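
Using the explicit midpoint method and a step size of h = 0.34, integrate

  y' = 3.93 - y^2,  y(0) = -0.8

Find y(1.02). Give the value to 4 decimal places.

Midpoint: k1 = f(x_n, y_n); k2 = f(x_n + h/2, y_n + (h/2)·k1); y_{n+1} = y_n + h·k2.
x=0.000000, y=-0.800000:
  k1 = f(0.000000, -0.800000) = 3.290000
  k2 = f(0.170000, -0.240700) = 3.872064
  y ← -0.800000 + 0.34·3.872064 = 0.516502
x=0.340000, y=0.516502:
  k1 = f(0.340000, 0.516502) = 3.663226
  k2 = f(0.510000, 1.139250) = 2.632109
  y ← 0.516502 + 0.34·2.632109 = 1.411419
x=0.680000, y=1.411419:
  k1 = f(0.680000, 1.411419) = 1.937897
  k2 = f(0.850000, 1.740861) = 0.899402
  y ← 1.411419 + 0.34·0.899402 = 1.717215
y(1.02) ≈ 1.7172

1.7172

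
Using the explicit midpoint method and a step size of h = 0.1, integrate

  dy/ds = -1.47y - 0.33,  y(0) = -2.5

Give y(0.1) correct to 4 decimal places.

Midpoint: k1 = f(s_n, y_n); k2 = f(s_n + h/2, y_n + (h/2)·k1); y_{n+1} = y_n + h·k2.
s=0.000000, y=-2.500000:
  k1 = f(0.000000, -2.500000) = 3.345000
  k2 = f(0.050000, -2.332750) = 3.099142
  y ← -2.500000 + 0.1·3.099142 = -2.190086
y(0.1) ≈ -2.1901

-2.1901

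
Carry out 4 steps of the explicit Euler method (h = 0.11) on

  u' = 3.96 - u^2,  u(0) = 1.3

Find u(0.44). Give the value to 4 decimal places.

Euler: u_{n+1} = u_n + h·f(t_n, u_n).
t=0.000000, u=1.300000: f=2.270000 → u ← 1.300000 + 0.11·2.270000 = 1.549700
t=0.110000, u=1.549700: f=1.558430 → u ← 1.549700 + 0.11·1.558430 = 1.721127
t=0.220000, u=1.721127: f=0.997721 → u ← 1.721127 + 0.11·0.997721 = 1.830877
t=0.330000, u=1.830877: f=0.607891 → u ← 1.830877 + 0.11·0.607891 = 1.897745
u(0.44) ≈ 1.8977

1.8977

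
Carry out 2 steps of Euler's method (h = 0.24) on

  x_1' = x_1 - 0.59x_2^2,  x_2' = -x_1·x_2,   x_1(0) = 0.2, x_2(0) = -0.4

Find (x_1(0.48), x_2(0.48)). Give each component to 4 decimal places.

Euler on (x_1,x_2): x_1_{n+1} = x_1_n + h·x_1', x_2_{n+1} = x_2_n + h·x_2'.
0.000000: (0.200000, -0.400000); f=(0.105600, 0.080000) → (0.225344, -0.380800)
0.240000: (0.225344, -0.380800); f=(0.139789, 0.085811) → (0.258893, -0.360205)
(x_1(0.48), x_2(0.48)) ≈ (0.2589, -0.3602)

0.2589, -0.3602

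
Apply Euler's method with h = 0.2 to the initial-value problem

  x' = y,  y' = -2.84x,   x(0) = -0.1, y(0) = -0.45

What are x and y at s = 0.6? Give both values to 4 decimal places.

-0.3257, -0.1327

Euler on (x,y): x_{n+1} = x_n + h·x', y_{n+1} = y_n + h·y'.
0.000000: (-0.100000, -0.450000); f=(-0.450000, 0.284000) → (-0.190000, -0.393200)
0.200000: (-0.190000, -0.393200); f=(-0.393200, 0.539600) → (-0.268640, -0.285280)
0.400000: (-0.268640, -0.285280); f=(-0.285280, 0.762938) → (-0.325696, -0.132692)
(x(0.6), y(0.6)) ≈ (-0.3257, -0.1327)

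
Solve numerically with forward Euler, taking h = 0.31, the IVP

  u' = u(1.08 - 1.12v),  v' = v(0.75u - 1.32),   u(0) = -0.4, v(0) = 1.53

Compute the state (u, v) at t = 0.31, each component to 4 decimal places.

Euler on (u,v): u_{n+1} = u_n + h·u', v_{n+1} = v_n + h·v'.
0.000000: (-0.400000, 1.530000); f=(0.253440, -2.478600) → (-0.321434, 0.761634)
(u(0.31), v(0.31)) ≈ (-0.3214, 0.7616)

-0.3214, 0.7616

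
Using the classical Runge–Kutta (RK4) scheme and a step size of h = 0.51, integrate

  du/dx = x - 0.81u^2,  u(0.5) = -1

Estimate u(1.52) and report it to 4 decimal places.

-0.8410

RK4: k1 = f(x_n, u_n); k2 = f(x_n + h/2, u_n + (h/2)·k1); k3 = f(x_n + h/2, u_n + (h/2)·k2); k4 = f(x_n + h, u_n + h·k3); u_{n+1} = u_n + (h/6)·(k1 + 2k2 + 2k3 + k4).
x=0.500000, u=-1.000000:
  k1 = f(0.500000, -1.000000) = -0.310000
  k2 = f(0.755000, -1.079050) = -0.188123
  k3 = f(0.755000, -1.047971) = -0.134577
  k4 = f(1.010000, -1.068635) = 0.084996
  u ← -1.000000 + (0.51/6)·(k1 + 2k2 + 2k3 + k4) = -1.073984
x=1.010000, u=-1.073984:
  k1 = f(1.010000, -1.073984) = 0.075712
  k2 = f(1.265000, -1.054678) = 0.364000
  k3 = f(1.265000, -0.981164) = 0.485227
  k4 = f(1.520000, -0.826519) = 0.966662
  u ← -1.073984 + (0.51/6)·(k1 + 2k2 + 2k3 + k4) = -0.841014
u(1.52) ≈ -0.8410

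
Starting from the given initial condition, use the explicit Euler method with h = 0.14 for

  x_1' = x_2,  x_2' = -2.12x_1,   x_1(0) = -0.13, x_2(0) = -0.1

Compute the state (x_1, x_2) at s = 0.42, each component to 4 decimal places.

-0.1552, 0.0266

Euler on (x_1,x_2): x_1_{n+1} = x_1_n + h·x_1', x_2_{n+1} = x_2_n + h·x_2'.
0.000000: (-0.130000, -0.100000); f=(-0.100000, 0.275600) → (-0.144000, -0.061416)
0.140000: (-0.144000, -0.061416); f=(-0.061416, 0.305280) → (-0.152598, -0.018677)
0.280000: (-0.152598, -0.018677); f=(-0.018677, 0.323508) → (-0.155213, 0.026614)
(x_1(0.42), x_2(0.42)) ≈ (-0.1552, 0.0266)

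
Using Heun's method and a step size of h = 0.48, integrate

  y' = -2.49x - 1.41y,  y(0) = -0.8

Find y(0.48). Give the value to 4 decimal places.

-0.7286

Heun: k1 = f(x_n, y_n); k2 = f(x_n + h, y_n + h·k1); y_{n+1} = y_n + (h/2)·(k1 + k2).
x=0.000000, y=-0.800000:
  k1 = f(0.000000, -0.800000) = 1.128000
  k2 = f(0.480000, -0.258560) = -0.830630
  y ← -0.800000 + (0.48/2)·(1.128000 + (-0.830630)) = -0.728631
y(0.48) ≈ -0.7286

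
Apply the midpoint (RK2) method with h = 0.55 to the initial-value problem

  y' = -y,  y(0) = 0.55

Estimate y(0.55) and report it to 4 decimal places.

0.3307

Midpoint: k1 = f(t_n, y_n); k2 = f(t_n + h/2, y_n + (h/2)·k1); y_{n+1} = y_n + h·k2.
t=0.000000, y=0.550000:
  k1 = f(0.000000, 0.550000) = -0.550000
  k2 = f(0.275000, 0.398750) = -0.398750
  y ← 0.550000 + 0.55·(-0.398750) = 0.330688
y(0.55) ≈ 0.3307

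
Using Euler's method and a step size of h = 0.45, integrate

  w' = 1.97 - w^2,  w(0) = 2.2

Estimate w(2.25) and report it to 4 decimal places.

Euler: w_{n+1} = w_n + h·f(x_n, w_n).
x=0.000000, w=2.200000: f=-2.870000 → w ← 2.200000 + 0.45·(-2.870000) = 0.908500
x=0.450000, w=0.908500: f=1.144628 → w ← 0.908500 + 0.45·1.144628 = 1.423582
x=0.900000, w=1.423582: f=-0.056587 → w ← 1.423582 + 0.45·(-0.056587) = 1.398118
x=1.350000, w=1.398118: f=0.015265 → w ← 1.398118 + 0.45·0.015265 = 1.404988
x=1.800000, w=1.404988: f=-0.003990 → w ← 1.404988 + 0.45·(-0.003990) = 1.403192
w(2.25) ≈ 1.4032

1.4032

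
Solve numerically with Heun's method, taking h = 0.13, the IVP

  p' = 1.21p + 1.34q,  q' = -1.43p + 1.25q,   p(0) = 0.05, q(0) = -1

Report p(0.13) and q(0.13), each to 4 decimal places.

-0.1444, -1.1703

Heun on (p,q): k1 = f(t_n, state_n); k2 = f(t_n + h, state_n + h·k1); state_{n+1} = state_n + (h/2)·(k1 + k2).
0.000000: (0.050000, -1.000000)
  k1 = (-1.279500, -1.321500)
  predictor → (-0.116335, -1.171795)
  k2 = (-1.710971, -1.298385)
  → (-0.144381, -1.170293)
(p(0.13), q(0.13)) ≈ (-0.1444, -1.1703)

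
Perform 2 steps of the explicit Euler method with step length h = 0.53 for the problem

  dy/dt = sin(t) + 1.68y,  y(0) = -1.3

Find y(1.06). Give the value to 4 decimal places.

-4.3778

Euler: y_{n+1} = y_n + h·f(t_n, y_n).
t=0.000000, y=-1.300000: f=-2.184000 → y ← -1.300000 + 0.53·(-2.184000) = -2.457520
t=0.530000, y=-2.457520: f=-3.623100 → y ← -2.457520 + 0.53·(-3.623100) = -4.377763
y(1.06) ≈ -4.3778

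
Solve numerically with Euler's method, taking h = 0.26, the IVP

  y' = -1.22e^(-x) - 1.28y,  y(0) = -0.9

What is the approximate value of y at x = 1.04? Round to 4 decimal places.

-0.6527

Euler: y_{n+1} = y_n + h·f(x_n, y_n).
x=0.000000, y=-0.900000: f=-0.068000 → y ← -0.900000 + 0.26·(-0.068000) = -0.917680
x=0.260000, y=-0.917680: f=0.233947 → y ← -0.917680 + 0.26·0.233947 = -0.856854
x=0.520000, y=-0.856854: f=0.371458 → y ← -0.856854 + 0.26·0.371458 = -0.760275
x=0.780000, y=-0.760275: f=0.413896 → y ← -0.760275 + 0.26·0.413896 = -0.652662
y(1.04) ≈ -0.6527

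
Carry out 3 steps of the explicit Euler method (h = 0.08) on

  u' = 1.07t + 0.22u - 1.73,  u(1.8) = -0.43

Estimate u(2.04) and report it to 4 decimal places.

-0.3846

Euler: u_{n+1} = u_n + h·f(t_n, u_n).
t=1.800000, u=-0.430000: f=0.101400 → u ← -0.430000 + 0.08·0.101400 = -0.421888
t=1.880000, u=-0.421888: f=0.188785 → u ← -0.421888 + 0.08·0.188785 = -0.406785
t=1.960000, u=-0.406785: f=0.277707 → u ← -0.406785 + 0.08·0.277707 = -0.384569
u(2.04) ≈ -0.3846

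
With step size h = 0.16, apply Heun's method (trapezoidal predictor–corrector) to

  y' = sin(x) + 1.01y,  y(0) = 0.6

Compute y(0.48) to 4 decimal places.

Heun: k1 = f(x_n, y_n); k2 = f(x_n + h, y_n + h·k1); y_{n+1} = y_n + (h/2)·(k1 + k2).
x=0.000000, y=0.600000:
  k1 = f(0.000000, 0.600000) = 0.606000
  k2 = f(0.160000, 0.696960) = 0.863248
  y ← 0.600000 + (0.16/2)·(0.606000 + 0.863248) = 0.717540
x=0.160000, y=0.717540:
  k1 = f(0.160000, 0.717540) = 0.884033
  k2 = f(0.320000, 0.858985) = 1.182142
  y ← 0.717540 + (0.16/2)·(0.884033 + 1.182142) = 0.882834
x=0.320000, y=0.882834:
  k1 = f(0.320000, 0.882834) = 1.206229
  k2 = f(0.480000, 1.075830) = 1.548368
  y ← 0.882834 + (0.16/2)·(1.206229 + 1.548368) = 1.103202
y(0.48) ≈ 1.1032

1.1032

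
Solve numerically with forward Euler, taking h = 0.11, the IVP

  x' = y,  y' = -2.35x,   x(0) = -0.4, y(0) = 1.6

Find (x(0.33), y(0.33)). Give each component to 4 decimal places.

0.1571, 1.7708

Euler on (x,y): x_{n+1} = x_n + h·x', y_{n+1} = y_n + h·y'.
0.000000: (-0.400000, 1.600000); f=(1.600000, 0.940000) → (-0.224000, 1.703400)
0.110000: (-0.224000, 1.703400); f=(1.703400, 0.526400) → (-0.036626, 1.761304)
0.220000: (-0.036626, 1.761304); f=(1.761304, 0.086071) → (0.157117, 1.770772)
(x(0.33), y(0.33)) ≈ (0.1571, 1.7708)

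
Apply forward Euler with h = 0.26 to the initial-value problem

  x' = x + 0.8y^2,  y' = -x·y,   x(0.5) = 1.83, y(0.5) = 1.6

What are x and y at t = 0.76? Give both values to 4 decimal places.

Euler on (x,y): x_{n+1} = x_n + h·x', y_{n+1} = y_n + h·y'.
0.500000: (1.830000, 1.600000); f=(3.878000, -2.928000) → (2.838280, 0.838720)
(x(0.76), y(0.76)) ≈ (2.8383, 0.8387)

2.8383, 0.8387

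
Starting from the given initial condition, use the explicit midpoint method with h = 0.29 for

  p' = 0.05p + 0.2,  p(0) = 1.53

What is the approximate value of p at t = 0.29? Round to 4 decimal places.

1.6108

Midpoint: k1 = f(t_n, p_n); k2 = f(t_n + h/2, p_n + (h/2)·k1); p_{n+1} = p_n + h·k2.
t=0.000000, p=1.530000:
  k1 = f(0.000000, 1.530000) = 0.276500
  k2 = f(0.145000, 1.570093) = 0.278505
  p ← 1.530000 + 0.29·0.278505 = 1.610766
p(0.29) ≈ 1.6108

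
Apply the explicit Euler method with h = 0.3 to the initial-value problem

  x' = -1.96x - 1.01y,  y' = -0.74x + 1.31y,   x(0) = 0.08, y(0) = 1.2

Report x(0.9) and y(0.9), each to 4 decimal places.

-0.9829, 3.4529

Euler on (x,y): x_{n+1} = x_n + h·x', y_{n+1} = y_n + h·y'.
0.000000: (0.080000, 1.200000); f=(-1.368800, 1.512800) → (-0.330640, 1.653840)
0.300000: (-0.330640, 1.653840); f=(-1.022324, 2.411204) → (-0.637337, 2.377201)
0.600000: (-0.637337, 2.377201); f=(-1.151792, 3.585763) → (-0.982875, 3.452930)
(x(0.9), y(0.9)) ≈ (-0.9829, 3.4529)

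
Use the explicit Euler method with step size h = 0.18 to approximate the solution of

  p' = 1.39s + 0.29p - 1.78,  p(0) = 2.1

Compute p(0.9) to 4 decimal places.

Euler: p_{n+1} = p_n + h·f(s_n, p_n).
s=0.000000, p=2.100000: f=-1.171000 → p ← 2.100000 + 0.18·(-1.171000) = 1.889220
s=0.180000, p=1.889220: f=-0.981926 → p ← 1.889220 + 0.18·(-0.981926) = 1.712473
s=0.360000, p=1.712473: f=-0.782983 → p ← 1.712473 + 0.18·(-0.782983) = 1.571536
s=0.540000, p=1.571536: f=-0.573654 → p ← 1.571536 + 0.18·(-0.573654) = 1.468279
s=0.720000, p=1.468279: f=-0.353399 → p ← 1.468279 + 0.18·(-0.353399) = 1.404667
p(0.9) ≈ 1.4047

1.4047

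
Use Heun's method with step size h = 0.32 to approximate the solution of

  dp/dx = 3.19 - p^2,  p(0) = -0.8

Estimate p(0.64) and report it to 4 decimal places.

Heun: k1 = f(x_n, p_n); k2 = f(x_n + h, p_n + h·k1); p_{n+1} = p_n + (h/2)·(k1 + k2).
x=0.000000, p=-0.800000:
  k1 = f(0.000000, -0.800000) = 2.550000
  k2 = f(0.320000, 0.016000) = 3.189744
  p ← -0.800000 + (0.32/2)·(2.550000 + 3.189744) = 0.118359
x=0.320000, p=0.118359:
  k1 = f(0.320000, 0.118359) = 3.175991
  k2 = f(0.640000, 1.134676) = 1.902510
  p ← 0.118359 + (0.32/2)·(3.175991 + 1.902510) = 0.930919
p(0.64) ≈ 0.9309

0.9309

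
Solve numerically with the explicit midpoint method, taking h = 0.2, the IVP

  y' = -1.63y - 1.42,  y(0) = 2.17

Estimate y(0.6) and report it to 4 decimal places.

0.2980

Midpoint: k1 = f(t_n, y_n); k2 = f(t_n + h/2, y_n + (h/2)·k1); y_{n+1} = y_n + h·k2.
t=0.000000, y=2.170000:
  k1 = f(0.000000, 2.170000) = -4.957100
  k2 = f(0.100000, 1.674290) = -4.149093
  y ← 2.170000 + 0.2·(-4.149093) = 1.340181
t=0.200000, y=1.340181:
  k1 = f(0.200000, 1.340181) = -3.604496
  k2 = f(0.300000, 0.979732) = -3.016963
  y ← 1.340181 + 0.2·(-3.016963) = 0.736789
t=0.400000, y=0.736789:
  k1 = f(0.400000, 0.736789) = -2.620966
  k2 = f(0.500000, 0.474692) = -2.193748
  y ← 0.736789 + 0.2·(-2.193748) = 0.298039
y(0.6) ≈ 0.2980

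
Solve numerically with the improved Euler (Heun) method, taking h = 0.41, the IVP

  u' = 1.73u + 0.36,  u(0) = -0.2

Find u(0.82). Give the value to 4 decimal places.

-0.1770

Heun: k1 = f(t_n, u_n); k2 = f(t_n + h, u_n + h·k1); u_{n+1} = u_n + (h/2)·(k1 + k2).
t=0.000000, u=-0.200000:
  k1 = f(0.000000, -0.200000) = 0.014000
  k2 = f(0.410000, -0.194260) = 0.023930
  u ← -0.200000 + (0.41/2)·(0.014000 + 0.023930) = -0.192224
t=0.410000, u=-0.192224:
  k1 = f(0.410000, -0.192224) = 0.027452
  k2 = f(0.820000, -0.180969) = 0.046924
  u ← -0.192224 + (0.41/2)·(0.027452 + 0.046924) = -0.176977
u(0.82) ≈ -0.1770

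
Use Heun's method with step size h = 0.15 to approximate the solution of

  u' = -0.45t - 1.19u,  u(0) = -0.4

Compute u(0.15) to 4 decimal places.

Heun: k1 = f(t_n, u_n); k2 = f(t_n + h, u_n + h·k1); u_{n+1} = u_n + (h/2)·(k1 + k2).
t=0.000000, u=-0.400000:
  k1 = f(0.000000, -0.400000) = 0.476000
  k2 = f(0.150000, -0.328600) = 0.323534
  u ← -0.400000 + (0.15/2)·(0.476000 + 0.323534) = -0.340035
u(0.15) ≈ -0.3400

-0.3400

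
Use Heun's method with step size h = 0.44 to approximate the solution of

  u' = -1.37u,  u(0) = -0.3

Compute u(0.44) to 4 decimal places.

-0.1737

Heun: k1 = f(t_n, u_n); k2 = f(t_n + h, u_n + h·k1); u_{n+1} = u_n + (h/2)·(k1 + k2).
t=0.000000, u=-0.300000:
  k1 = f(0.000000, -0.300000) = 0.411000
  k2 = f(0.440000, -0.119160) = 0.163249
  u ← -0.300000 + (0.44/2)·(0.411000 + 0.163249) = -0.173665
u(0.44) ≈ -0.1737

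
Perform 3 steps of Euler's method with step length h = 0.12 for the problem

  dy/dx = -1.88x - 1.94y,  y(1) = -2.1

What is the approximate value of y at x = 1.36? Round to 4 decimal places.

-1.5547

Euler: y_{n+1} = y_n + h·f(x_n, y_n).
x=1.000000, y=-2.100000: f=2.194000 → y ← -2.100000 + 0.12·2.194000 = -1.836720
x=1.120000, y=-1.836720: f=1.457637 → y ← -1.836720 + 0.12·1.457637 = -1.661804
x=1.240000, y=-1.661804: f=0.892699 → y ← -1.661804 + 0.12·0.892699 = -1.554680
y(1.36) ≈ -1.5547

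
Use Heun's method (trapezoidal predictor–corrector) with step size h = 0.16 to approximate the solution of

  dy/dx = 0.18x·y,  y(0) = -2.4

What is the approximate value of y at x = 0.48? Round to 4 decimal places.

-2.4503

Heun: k1 = f(x_n, y_n); k2 = f(x_n + h, y_n + h·k1); y_{n+1} = y_n + (h/2)·(k1 + k2).
x=0.000000, y=-2.400000:
  k1 = f(0.000000, -2.400000) = 0.000000
  k2 = f(0.160000, -2.400000) = -0.069120
  y ← -2.400000 + (0.16/2)·(0.000000 + (-0.069120)) = -2.405530
x=0.160000, y=-2.405530:
  k1 = f(0.160000, -2.405530) = -0.069279
  k2 = f(0.320000, -2.416614) = -0.139197
  y ← -2.405530 + (0.16/2)·(-0.069279 + (-0.139197)) = -2.422208
x=0.320000, y=-2.422208:
  k1 = f(0.320000, -2.422208) = -0.139519
  k2 = f(0.480000, -2.444531) = -0.211207
  y ← -2.422208 + (0.16/2)·(-0.139519 + (-0.211207)) = -2.450266
y(0.48) ≈ -2.4503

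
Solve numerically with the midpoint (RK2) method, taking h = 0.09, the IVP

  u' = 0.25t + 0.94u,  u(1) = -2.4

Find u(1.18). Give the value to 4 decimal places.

Midpoint: k1 = f(t_n, u_n); k2 = f(t_n + h/2, u_n + (h/2)·k1); u_{n+1} = u_n + h·k2.
t=1.000000, u=-2.400000:
  k1 = f(1.000000, -2.400000) = -2.006000
  k2 = f(1.045000, -2.490270) = -2.079604
  u ← -2.400000 + 0.09·(-2.079604) = -2.587164
t=1.090000, u=-2.587164:
  k1 = f(1.090000, -2.587164) = -2.159434
  k2 = f(1.135000, -2.684339) = -2.239529
  u ← -2.587164 + 0.09·(-2.239529) = -2.788722
u(1.18) ≈ -2.7887

-2.7887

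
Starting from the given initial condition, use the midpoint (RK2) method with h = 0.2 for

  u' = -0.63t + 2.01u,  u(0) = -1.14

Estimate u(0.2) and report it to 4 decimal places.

Midpoint: k1 = f(t_n, u_n); k2 = f(t_n + h/2, u_n + (h/2)·k1); u_{n+1} = u_n + h·k2.
t=0.000000, u=-1.140000:
  k1 = f(0.000000, -1.140000) = -2.291400
  k2 = f(0.100000, -1.369140) = -2.814971
  u ← -1.140000 + 0.2·(-2.814971) = -1.702994
u(0.2) ≈ -1.7030

-1.7030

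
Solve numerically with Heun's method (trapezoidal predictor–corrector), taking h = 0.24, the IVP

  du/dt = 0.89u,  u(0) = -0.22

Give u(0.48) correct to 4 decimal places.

-0.3363

Heun: k1 = f(t_n, u_n); k2 = f(t_n + h, u_n + h·k1); u_{n+1} = u_n + (h/2)·(k1 + k2).
t=0.000000, u=-0.220000:
  k1 = f(0.000000, -0.220000) = -0.195800
  k2 = f(0.240000, -0.266992) = -0.237623
  u ← -0.220000 + (0.24/2)·(-0.195800 + (-0.237623)) = -0.272011
t=0.240000, u=-0.272011:
  k1 = f(0.240000, -0.272011) = -0.242090
  k2 = f(0.480000, -0.330112) = -0.293800
  u ← -0.272011 + (0.24/2)·(-0.242090 + (-0.293800)) = -0.336317
u(0.48) ≈ -0.3363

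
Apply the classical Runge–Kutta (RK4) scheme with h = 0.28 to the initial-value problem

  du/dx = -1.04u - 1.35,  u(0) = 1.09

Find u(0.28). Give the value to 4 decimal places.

0.4867

RK4: k1 = f(x_n, u_n); k2 = f(x_n + h/2, u_n + (h/2)·k1); k3 = f(x_n + h/2, u_n + (h/2)·k2); k4 = f(x_n + h, u_n + h·k3); u_{n+1} = u_n + (h/6)·(k1 + 2k2 + 2k3 + k4).
x=0.000000, u=1.090000:
  k1 = f(0.000000, 1.090000) = -2.483600
  k2 = f(0.140000, 0.742296) = -2.121988
  k3 = f(0.140000, 0.792922) = -2.174639
  k4 = f(0.280000, 0.481101) = -1.850345
  u ← 1.090000 + (0.28/6)·(k1 + 2k2 + 2k3 + k4) = 0.486731
u(0.28) ≈ 0.4867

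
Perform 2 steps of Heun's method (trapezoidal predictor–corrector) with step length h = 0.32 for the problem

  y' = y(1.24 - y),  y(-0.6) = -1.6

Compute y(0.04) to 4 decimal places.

Heun: k1 = f(t_n, y_n); k2 = f(t_n + h, y_n + h·k1); y_{n+1} = y_n + (h/2)·(k1 + k2).
t=-0.600000, y=-1.600000:
  k1 = f(-0.600000, -1.600000) = -4.544000
  k2 = f(-0.280000, -3.054080) = -13.114464
  y ← -1.600000 + (0.32/2)·(-4.544000 + (-13.114464)) = -4.425354
t=-0.280000, y=-4.425354:
  k1 = f(-0.280000, -4.425354) = -25.071199
  k2 = f(0.040000, -12.448138) = -170.391829
  y ← -4.425354 + (0.32/2)·(-25.071199 + (-170.391829)) = -35.699439
y(0.04) ≈ -35.6994

-35.6994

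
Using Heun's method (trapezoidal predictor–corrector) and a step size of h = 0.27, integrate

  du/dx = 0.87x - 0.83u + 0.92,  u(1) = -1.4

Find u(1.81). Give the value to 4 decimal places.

0.5639

Heun: k1 = f(x_n, u_n); k2 = f(x_n + h, u_n + h·k1); u_{n+1} = u_n + (h/2)·(k1 + k2).
x=1.000000, u=-1.400000:
  k1 = f(1.000000, -1.400000) = 2.952000
  k2 = f(1.270000, -0.602960) = 2.525357
  u ← -1.400000 + (0.27/2)·(2.952000 + 2.525357) = -0.660557
x=1.270000, u=-0.660557:
  k1 = f(1.270000, -0.660557) = 2.573162
  k2 = f(1.540000, 0.034197) = 2.231417
  u ← -0.660557 + (0.27/2)·(2.573162 + 2.231417) = -0.011939
x=1.540000, u=-0.011939:
  k1 = f(1.540000, -0.011939) = 2.269709
  k2 = f(1.810000, 0.600883) = 1.995967
  u ← -0.011939 + (0.27/2)·(2.269709 + 1.995967) = 0.563928
u(1.81) ≈ 0.5639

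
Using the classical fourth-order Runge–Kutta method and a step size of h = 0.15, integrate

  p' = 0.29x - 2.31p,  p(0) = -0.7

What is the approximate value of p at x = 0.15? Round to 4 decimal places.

-0.4921

RK4: k1 = f(x_n, p_n); k2 = f(x_n + h/2, p_n + (h/2)·k1); k3 = f(x_n + h/2, p_n + (h/2)·k2); k4 = f(x_n + h, p_n + h·k3); p_{n+1} = p_n + (h/6)·(k1 + 2k2 + 2k3 + k4).
x=0.000000, p=-0.700000:
  k1 = f(0.000000, -0.700000) = 1.617000
  k2 = f(0.075000, -0.578725) = 1.358605
  k3 = f(0.075000, -0.598105) = 1.403372
  k4 = f(0.150000, -0.489494) = 1.174232
  p ← -0.700000 + (0.15/6)·(k1 + 2k2 + 2k3 + k4) = -0.492120
p(0.15) ≈ -0.4921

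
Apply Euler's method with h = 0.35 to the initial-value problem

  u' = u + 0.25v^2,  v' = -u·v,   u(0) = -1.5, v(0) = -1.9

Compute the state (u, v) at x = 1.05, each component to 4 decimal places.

-0.2468, -7.1798

Euler on (u,v): u_{n+1} = u_n + h·u', v_{n+1} = v_n + h·v'.
0.000000: (-1.500000, -1.900000); f=(-0.597500, -2.850000) → (-1.709125, -2.897500)
0.350000: (-1.709125, -2.897500); f=(0.389752, -4.952190) → (-1.572712, -4.630766)
0.700000: (-1.572712, -4.630766); f=(3.788287, -7.282862) → (-0.246811, -7.179768)
(u(1.05), v(1.05)) ≈ (-0.2468, -7.1798)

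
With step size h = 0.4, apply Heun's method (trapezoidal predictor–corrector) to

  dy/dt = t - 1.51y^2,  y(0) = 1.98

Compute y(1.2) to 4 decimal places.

Heun: k1 = f(t_n, y_n); k2 = f(t_n + h, y_n + h·k1); y_{n+1} = y_n + (h/2)·(k1 + k2).
t=0.000000, y=1.980000:
  k1 = f(0.000000, 1.980000) = -5.919804
  k2 = f(0.400000, -0.387922) = 0.172770
  y ← 1.980000 + (0.4/2)·(-5.919804 + 0.172770) = 0.830593
t=0.400000, y=0.830593:
  k1 = f(0.400000, 0.830593) = -0.641727
  k2 = f(0.800000, 0.573903) = 0.302660
  y ← 0.830593 + (0.4/2)·(-0.641727 + 0.302660) = 0.762780
t=0.800000, y=0.762780:
  k1 = f(0.800000, 0.762780) = -0.078568
  k2 = f(1.200000, 0.731353) = 0.392336
  y ← 0.762780 + (0.4/2)·(-0.078568 + 0.392336) = 0.825534
y(1.2) ≈ 0.8255

0.8255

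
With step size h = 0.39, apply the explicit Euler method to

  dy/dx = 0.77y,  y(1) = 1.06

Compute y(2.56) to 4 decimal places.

3.0303

Euler: y_{n+1} = y_n + h·f(x_n, y_n).
x=1.000000, y=1.060000: f=0.816200 → y ← 1.060000 + 0.39·0.816200 = 1.378318
x=1.390000, y=1.378318: f=1.061305 → y ← 1.378318 + 0.39·1.061305 = 1.792227
x=1.780000, y=1.792227: f=1.380015 → y ← 1.792227 + 0.39·1.380015 = 2.330433
x=2.170000, y=2.330433: f=1.794433 → y ← 2.330433 + 0.39·1.794433 = 3.030262
y(2.56) ≈ 3.0303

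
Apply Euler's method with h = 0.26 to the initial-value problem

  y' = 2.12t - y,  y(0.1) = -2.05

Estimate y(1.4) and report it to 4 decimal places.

Euler: y_{n+1} = y_n + h·f(t_n, y_n).
t=0.100000, y=-2.050000: f=2.262000 → y ← -2.050000 + 0.26·2.262000 = -1.461880
t=0.360000, y=-1.461880: f=2.225080 → y ← -1.461880 + 0.26·2.225080 = -0.883359
t=0.620000, y=-0.883359: f=2.197759 → y ← -0.883359 + 0.26·2.197759 = -0.311942
t=0.880000, y=-0.311942: f=2.177542 → y ← -0.311942 + 0.26·2.177542 = 0.254219
t=1.140000, y=0.254219: f=2.162581 → y ← 0.254219 + 0.26·2.162581 = 0.816490
y(1.4) ≈ 0.8165

0.8165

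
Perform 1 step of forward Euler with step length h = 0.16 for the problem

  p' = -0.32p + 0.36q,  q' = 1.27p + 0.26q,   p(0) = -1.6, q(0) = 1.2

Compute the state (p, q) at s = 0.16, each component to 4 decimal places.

Euler on (p,q): p_{n+1} = p_n + h·p', q_{n+1} = q_n + h·q'.
0.000000: (-1.600000, 1.200000); f=(0.944000, -1.720000) → (-1.448960, 0.924800)
(p(0.16), q(0.16)) ≈ (-1.4490, 0.9248)

-1.4490, 0.9248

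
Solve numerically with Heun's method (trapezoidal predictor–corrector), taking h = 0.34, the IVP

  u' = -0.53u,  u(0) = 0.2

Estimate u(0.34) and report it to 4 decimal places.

Heun: k1 = f(x_n, u_n); k2 = f(x_n + h, u_n + h·k1); u_{n+1} = u_n + (h/2)·(k1 + k2).
x=0.000000, u=0.200000:
  k1 = f(0.000000, 0.200000) = -0.106000
  k2 = f(0.340000, 0.163960) = -0.086899
  u ← 0.200000 + (0.34/2)·(-0.106000 + (-0.086899)) = 0.167207
u(0.34) ≈ 0.1672

0.1672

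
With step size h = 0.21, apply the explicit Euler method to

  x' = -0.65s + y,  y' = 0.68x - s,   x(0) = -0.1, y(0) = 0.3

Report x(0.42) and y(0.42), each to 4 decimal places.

-0.0057, 0.2363

Euler on (x,y): x_{n+1} = x_n + h·x', y_{n+1} = y_n + h·y'.
0.000000: (-0.100000, 0.300000); f=(0.300000, -0.068000) → (-0.037000, 0.285720)
0.210000: (-0.037000, 0.285720); f=(0.149220, -0.235160) → (-0.005664, 0.236336)
(x(0.42), y(0.42)) ≈ (-0.0057, 0.2363)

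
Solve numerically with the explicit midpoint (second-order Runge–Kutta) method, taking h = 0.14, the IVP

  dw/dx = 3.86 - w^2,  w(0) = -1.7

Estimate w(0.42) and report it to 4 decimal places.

Midpoint: k1 = f(x_n, w_n); k2 = f(x_n + h/2, w_n + (h/2)·k1); w_{n+1} = w_n + h·k2.
x=0.000000, w=-1.700000:
  k1 = f(0.000000, -1.700000) = 0.970000
  k2 = f(0.070000, -1.632100) = 1.196250
  w ← -1.700000 + 0.14·1.196250 = -1.532525
x=0.140000, w=-1.532525:
  k1 = f(0.140000, -1.532525) = 1.511367
  k2 = f(0.210000, -1.426729) = 1.824443
  w ← -1.532525 + 0.14·1.824443 = -1.277103
x=0.280000, w=-1.277103:
  k1 = f(0.280000, -1.277103) = 2.229008
  k2 = f(0.350000, -1.121072) = 2.603197
  w ← -1.277103 + 0.14·2.603197 = -0.912655
w(0.42) ≈ -0.9127

-0.9127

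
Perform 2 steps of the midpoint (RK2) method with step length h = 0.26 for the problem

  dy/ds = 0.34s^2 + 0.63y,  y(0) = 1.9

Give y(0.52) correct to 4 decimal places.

Midpoint: k1 = f(s_n, y_n); k2 = f(s_n + h/2, y_n + (h/2)·k1); y_{n+1} = y_n + h·k2.
s=0.000000, y=1.900000:
  k1 = f(0.000000, 1.900000) = 1.197000
  k2 = f(0.130000, 2.055610) = 1.300780
  y ← 1.900000 + 0.26·1.300780 = 2.238203
s=0.260000, y=2.238203:
  k1 = f(0.260000, 2.238203) = 1.433052
  k2 = f(0.390000, 2.424500) = 1.579149
  y ← 2.238203 + 0.26·1.579149 = 2.648782
y(0.52) ≈ 2.6488

2.6488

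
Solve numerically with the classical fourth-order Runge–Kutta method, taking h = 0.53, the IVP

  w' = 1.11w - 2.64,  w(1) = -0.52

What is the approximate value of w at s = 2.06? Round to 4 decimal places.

-7.0152

RK4: k1 = f(s_n, w_n); k2 = f(s_n + h/2, w_n + (h/2)·k1); k3 = f(s_n + h/2, w_n + (h/2)·k2); k4 = f(s_n + h, w_n + h·k3); w_{n+1} = w_n + (h/6)·(k1 + 2k2 + 2k3 + k4).
s=1.000000, w=-0.520000:
  k1 = f(1.000000, -0.520000) = -3.217200
  k2 = f(1.265000, -1.372558) = -4.163539
  k3 = f(1.265000, -1.623338) = -4.441905
  k4 = f(1.530000, -2.874210) = -5.830373
  w ← -0.520000 + (0.53/6)·(k1 + 2k2 + 2k3 + k4) = -2.839497
s=1.530000, w=-2.839497:
  k1 = f(1.530000, -2.839497) = -5.791842
  k2 = f(1.795000, -4.374336) = -7.495513
  k3 = f(1.795000, -4.825808) = -7.996647
  k4 = f(2.060000, -7.077720) = -10.496270
  w ← -2.839497 + (0.53/6)·(k1 + 2k2 + 2k3 + k4) = -7.015229
w(2.06) ≈ -7.0152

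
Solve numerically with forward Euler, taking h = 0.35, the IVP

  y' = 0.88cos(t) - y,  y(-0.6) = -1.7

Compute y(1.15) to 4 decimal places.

0.4544

Euler: y_{n+1} = y_n + h·f(t_n, y_n).
t=-0.600000, y=-1.700000: f=2.426295 → y ← -1.700000 + 0.35·2.426295 = -0.850797
t=-0.250000, y=-0.850797: f=1.703440 → y ← -0.850797 + 0.35·1.703440 = -0.254593
t=0.100000, y=-0.254593: f=1.130196 → y ← -0.254593 + 0.35·1.130196 = 0.140976
t=0.450000, y=0.140976: f=0.651417 → y ← 0.140976 + 0.35·0.651417 = 0.368972
t=0.800000, y=0.368972: f=0.244130 → y ← 0.368972 + 0.35·0.244130 = 0.454418
y(1.15) ≈ 0.4544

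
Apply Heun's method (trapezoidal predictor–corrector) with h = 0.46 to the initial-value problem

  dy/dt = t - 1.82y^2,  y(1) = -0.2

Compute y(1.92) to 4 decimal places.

Heun: k1 = f(t_n, y_n); k2 = f(t_n + h, y_n + h·k1); y_{n+1} = y_n + (h/2)·(k1 + k2).
t=1.000000, y=-0.200000:
  k1 = f(1.000000, -0.200000) = 0.927200
  k2 = f(1.460000, 0.226512) = 1.366620
  y ← -0.200000 + (0.46/2)·(0.927200 + 1.366620) = 0.327579
t=1.460000, y=0.327579:
  k1 = f(1.460000, 0.327579) = 1.264700
  k2 = f(1.920000, 0.909341) = 0.415042
  y ← 0.327579 + (0.46/2)·(1.264700 + 0.415042) = 0.713919
y(1.92) ≈ 0.7139

0.7139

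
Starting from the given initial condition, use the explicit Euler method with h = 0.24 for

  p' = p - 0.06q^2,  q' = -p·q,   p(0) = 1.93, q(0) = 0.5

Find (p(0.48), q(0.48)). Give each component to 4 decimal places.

2.9621, 0.1145

Euler on (p,q): p_{n+1} = p_n + h·p', q_{n+1} = q_n + h·q'.
0.000000: (1.930000, 0.500000); f=(1.915000, -0.965000) → (2.389600, 0.268400)
0.240000: (2.389600, 0.268400); f=(2.385278, -0.641369) → (2.962067, 0.114472)
(p(0.48), q(0.48)) ≈ (2.9621, 0.1145)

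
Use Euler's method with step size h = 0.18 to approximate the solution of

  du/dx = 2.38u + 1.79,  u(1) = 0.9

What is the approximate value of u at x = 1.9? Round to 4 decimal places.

9.0718

Euler: u_{n+1} = u_n + h·f(x_n, u_n).
x=1.000000, u=0.900000: f=3.932000 → u ← 0.900000 + 0.18·3.932000 = 1.607760
x=1.180000, u=1.607760: f=5.616469 → u ← 1.607760 + 0.18·5.616469 = 2.618724
x=1.360000, u=2.618724: f=8.022564 → u ← 2.618724 + 0.18·8.022564 = 4.062786
x=1.540000, u=4.062786: f=11.459430 → u ← 4.062786 + 0.18·11.459430 = 6.125483
x=1.720000, u=6.125483: f=16.368650 → u ← 6.125483 + 0.18·16.368650 = 9.071840
u(1.9) ≈ 9.0718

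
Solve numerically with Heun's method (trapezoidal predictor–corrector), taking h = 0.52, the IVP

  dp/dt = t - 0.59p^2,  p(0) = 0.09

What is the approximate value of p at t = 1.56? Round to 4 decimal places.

Heun: k1 = f(t_n, p_n); k2 = f(t_n + h, p_n + h·k1); p_{n+1} = p_n + (h/2)·(k1 + k2).
t=0.000000, p=0.090000:
  k1 = f(0.000000, 0.090000) = -0.004779
  k2 = f(0.520000, 0.087515) = 0.515481
  p ← 0.090000 + (0.52/2)·(-0.004779 + 0.515481) = 0.222783
t=0.520000, p=0.222783:
  k1 = f(0.520000, 0.222783) = 0.490717
  k2 = f(1.040000, 0.477955) = 0.905220
  p ← 0.222783 + (0.52/2)·(0.490717 + 0.905220) = 0.585726
t=1.040000, p=0.585726:
  k1 = f(1.040000, 0.585726) = 0.837586
  k2 = f(1.560000, 1.021271) = 0.944634
  p ← 0.585726 + (0.52/2)·(0.837586 + 0.944634) = 1.049103
p(1.56) ≈ 1.0491

1.0491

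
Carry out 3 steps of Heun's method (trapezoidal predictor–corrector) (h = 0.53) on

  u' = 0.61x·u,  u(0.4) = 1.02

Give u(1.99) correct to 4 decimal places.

Heun: k1 = f(x_n, u_n); k2 = f(x_n + h, u_n + h·k1); u_{n+1} = u_n + (h/2)·(k1 + k2).
x=0.400000, u=1.020000:
  k1 = f(0.400000, 1.020000) = 0.248880
  k2 = f(0.930000, 1.151906) = 0.653477
  u ← 1.020000 + (0.53/2)·(0.248880 + 0.653477) = 1.259124
x=0.930000, u=1.259124:
  k1 = f(0.930000, 1.259124) = 0.714301
  k2 = f(1.460000, 1.637704) = 1.458539
  u ← 1.259124 + (0.53/2)·(0.714301 + 1.458539) = 1.834927
x=1.460000, u=1.834927:
  k1 = f(1.460000, 1.834927) = 1.634186
  k2 = f(1.990000, 2.701046) = 3.278800
  u ← 1.834927 + (0.53/2)·(1.634186 + 3.278800) = 3.136868
u(1.99) ≈ 3.1369

3.1369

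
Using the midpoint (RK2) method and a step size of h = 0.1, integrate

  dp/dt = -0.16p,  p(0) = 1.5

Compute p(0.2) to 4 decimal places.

Midpoint: k1 = f(t_n, p_n); k2 = f(t_n + h/2, p_n + (h/2)·k1); p_{n+1} = p_n + h·k2.
t=0.000000, p=1.500000:
  k1 = f(0.000000, 1.500000) = -0.240000
  k2 = f(0.050000, 1.488000) = -0.238080
  p ← 1.500000 + 0.1·(-0.238080) = 1.476192
t=0.100000, p=1.476192:
  k1 = f(0.100000, 1.476192) = -0.236191
  k2 = f(0.150000, 1.464382) = -0.234301
  p ← 1.476192 + 0.1·(-0.234301) = 1.452762
p(0.2) ≈ 1.4528

1.4528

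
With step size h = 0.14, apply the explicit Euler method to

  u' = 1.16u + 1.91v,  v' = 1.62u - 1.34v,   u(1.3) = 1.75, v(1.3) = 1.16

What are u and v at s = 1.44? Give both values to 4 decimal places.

2.3444, 1.3393

Euler on (u,v): u_{n+1} = u_n + h·u', v_{n+1} = v_n + h·v'.
1.300000: (1.750000, 1.160000); f=(4.245600, 1.280600) → (2.344384, 1.339284)
(u(1.44), v(1.44)) ≈ (2.3444, 1.3393)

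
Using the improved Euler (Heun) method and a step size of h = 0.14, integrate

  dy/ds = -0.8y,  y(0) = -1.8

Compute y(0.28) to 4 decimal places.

Heun: k1 = f(s_n, y_n); k2 = f(s_n + h, y_n + h·k1); y_{n+1} = y_n + (h/2)·(k1 + k2).
s=0.000000, y=-1.800000:
  k1 = f(0.000000, -1.800000) = 1.440000
  k2 = f(0.140000, -1.598400) = 1.278720
  y ← -1.800000 + (0.14/2)·(1.440000 + 1.278720) = -1.609690
s=0.140000, y=-1.609690:
  k1 = f(0.140000, -1.609690) = 1.287752
  k2 = f(0.280000, -1.429404) = 1.143523
  y ← -1.609690 + (0.14/2)·(1.287752 + 1.143523) = -1.439500
y(0.28) ≈ -1.4395

-1.4395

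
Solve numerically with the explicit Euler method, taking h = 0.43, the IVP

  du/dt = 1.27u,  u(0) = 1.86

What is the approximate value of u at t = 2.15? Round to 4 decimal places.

16.4324

Euler: u_{n+1} = u_n + h·f(t_n, u_n).
t=0.000000, u=1.860000: f=2.362200 → u ← 1.860000 + 0.43·2.362200 = 2.875746
t=0.430000, u=2.875746: f=3.652197 → u ← 2.875746 + 0.43·3.652197 = 4.446191
t=0.860000, u=4.446191: f=5.646662 → u ← 4.446191 + 0.43·5.646662 = 6.874256
t=1.290000, u=6.874256: f=8.730305 → u ← 6.874256 + 0.43·8.730305 = 10.628287
t=1.720000, u=10.628287: f=13.497924 → u ← 10.628287 + 0.43·13.497924 = 16.432394
u(2.15) ≈ 16.4324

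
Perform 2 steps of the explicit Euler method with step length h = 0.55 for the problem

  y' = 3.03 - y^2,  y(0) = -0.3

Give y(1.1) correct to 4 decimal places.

Euler: y_{n+1} = y_n + h·f(s_n, y_n).
s=0.000000, y=-0.300000: f=2.940000 → y ← -0.300000 + 0.55·2.940000 = 1.317000
s=0.550000, y=1.317000: f=1.295511 → y ← 1.317000 + 0.55·1.295511 = 2.029531
y(1.1) ≈ 2.0295

2.0295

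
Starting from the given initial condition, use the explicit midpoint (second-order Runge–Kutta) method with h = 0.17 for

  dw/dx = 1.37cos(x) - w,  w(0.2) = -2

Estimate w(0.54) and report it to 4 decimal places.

-1.0631

Midpoint: k1 = f(x_n, w_n); k2 = f(x_n + h/2, w_n + (h/2)·k1); w_{n+1} = w_n + h·k2.
x=0.200000, w=-2.000000:
  k1 = f(0.200000, -2.000000) = 3.342691
  k2 = f(0.285000, -1.715871) = 3.030608
  w ← -2.000000 + 0.17·3.030608 = -1.484797
x=0.370000, w=-1.484797:
  k1 = f(0.370000, -1.484797) = 2.762085
  k2 = f(0.455000, -1.250019) = 2.480637
  w ← -1.484797 + 0.17·2.480637 = -1.063088
w(0.54) ≈ -1.0631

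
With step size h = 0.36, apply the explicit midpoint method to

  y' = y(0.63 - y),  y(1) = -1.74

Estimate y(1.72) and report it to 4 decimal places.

Midpoint: k1 = f(x_n, y_n); k2 = f(x_n + h/2, y_n + (h/2)·k1); y_{n+1} = y_n + h·k2.
x=1.000000, y=-1.740000:
  k1 = f(1.000000, -1.740000) = -4.123800
  k2 = f(1.180000, -2.482284) = -7.725573
  y ← -1.740000 + 0.36·(-7.725573) = -4.521206
x=1.360000, y=-4.521206:
  k1 = f(1.360000, -4.521206) = -23.289665
  k2 = f(1.540000, -8.713346) = -81.411806
  y ← -4.521206 + 0.36·(-81.411806) = -33.829456
y(1.72) ≈ -33.8295

-33.8295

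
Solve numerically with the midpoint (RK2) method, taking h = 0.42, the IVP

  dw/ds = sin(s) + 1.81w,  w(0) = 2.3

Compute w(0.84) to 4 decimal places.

10.1497

Midpoint: k1 = f(s_n, w_n); k2 = f(s_n + h/2, w_n + (h/2)·k1); w_{n+1} = w_n + h·k2.
s=0.000000, w=2.300000:
  k1 = f(0.000000, 2.300000) = 4.163000
  k2 = f(0.210000, 3.174230) = 5.953816
  w ← 2.300000 + 0.42·5.953816 = 4.800603
s=0.420000, w=4.800603:
  k1 = f(0.420000, 4.800603) = 9.096852
  k2 = f(0.630000, 6.710942) = 12.735949
  w ← 4.800603 + 0.42·12.735949 = 10.149701
w(0.84) ≈ 10.1497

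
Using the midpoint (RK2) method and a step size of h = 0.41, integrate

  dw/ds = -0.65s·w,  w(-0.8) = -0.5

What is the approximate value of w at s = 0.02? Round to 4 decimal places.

-0.6182

Midpoint: k1 = f(s_n, w_n); k2 = f(s_n + h/2, w_n + (h/2)·k1); w_{n+1} = w_n + h·k2.
s=-0.800000, w=-0.500000:
  k1 = f(-0.800000, -0.500000) = -0.260000
  k2 = f(-0.595000, -0.553300) = -0.213989
  w ← -0.500000 + 0.41·(-0.213989) = -0.587735
s=-0.390000, w=-0.587735:
  k1 = f(-0.390000, -0.587735) = -0.148991
  k2 = f(-0.185000, -0.618279) = -0.074348
  w ← -0.587735 + 0.41·(-0.074348) = -0.618218
w(0.02) ≈ -0.6182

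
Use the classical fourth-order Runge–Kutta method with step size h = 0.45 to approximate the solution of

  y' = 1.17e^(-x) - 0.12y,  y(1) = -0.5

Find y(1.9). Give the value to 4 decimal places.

RK4: k1 = f(x_n, y_n); k2 = f(x_n + h/2, y_n + (h/2)·k1); k3 = f(x_n + h/2, y_n + (h/2)·k2); k4 = f(x_n + h, y_n + h·k3); y_{n+1} = y_n + (h/6)·(k1 + 2k2 + 2k3 + k4).
x=1.000000, y=-0.500000:
  k1 = f(1.000000, -0.500000) = 0.490419
  k2 = f(1.225000, -0.389656) = 0.390455
  k3 = f(1.225000, -0.412148) = 0.393154
  k4 = f(1.450000, -0.323081) = 0.313217
  y ← -0.500000 + (0.45/6)·(k1 + 2k2 + 2k3 + k4) = -0.322186
x=1.450000, y=-0.322186:
  k1 = f(1.450000, -0.322186) = 0.313110
  k2 = f(1.675000, -0.251736) = 0.249359
  k3 = f(1.675000, -0.266080) = 0.251080
  k4 = f(1.900000, -0.209200) = 0.200099
  y ← -0.322186 + (0.45/6)·(k1 + 2k2 + 2k3 + k4) = -0.208629
y(1.9) ≈ -0.2086

-0.2086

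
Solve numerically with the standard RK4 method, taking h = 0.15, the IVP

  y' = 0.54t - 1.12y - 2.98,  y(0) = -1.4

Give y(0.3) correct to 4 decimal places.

RK4: k1 = f(t_n, y_n); k2 = f(t_n + h/2, y_n + (h/2)·k1); k3 = f(t_n + h/2, y_n + (h/2)·k2); k4 = f(t_n + h, y_n + h·k3); y_{n+1} = y_n + (h/6)·(k1 + 2k2 + 2k3 + k4).
t=0.000000, y=-1.400000:
  k1 = f(0.000000, -1.400000) = -1.412000
  k2 = f(0.075000, -1.505900) = -1.252892
  k3 = f(0.075000, -1.493967) = -1.266257
  k4 = f(0.150000, -1.589939) = -1.118269
  y ← -1.400000 + (0.15/6)·(k1 + 2k2 + 2k3 + k4) = -1.589214
t=0.150000, y=-1.589214:
  k1 = f(0.150000, -1.589214) = -1.119080
  k2 = f(0.225000, -1.673145) = -0.984577
  k3 = f(0.225000, -1.663057) = -0.995876
  k4 = f(0.300000, -1.738596) = -0.870773
  y ← -1.589214 + (0.15/6)·(k1 + 2k2 + 2k3 + k4) = -1.737983
y(0.3) ≈ -1.7380

-1.7380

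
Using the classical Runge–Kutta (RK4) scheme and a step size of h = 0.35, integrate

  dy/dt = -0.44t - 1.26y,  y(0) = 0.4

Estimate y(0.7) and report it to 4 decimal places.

RK4: k1 = f(t_n, y_n); k2 = f(t_n + h/2, y_n + (h/2)·k1); k3 = f(t_n + h/2, y_n + (h/2)·k2); k4 = f(t_n + h, y_n + h·k3); y_{n+1} = y_n + (h/6)·(k1 + 2k2 + 2k3 + k4).
t=0.000000, y=0.400000:
  k1 = f(0.000000, 0.400000) = -0.504000
  k2 = f(0.175000, 0.311800) = -0.469868
  k3 = f(0.175000, 0.317773) = -0.477394
  k4 = f(0.350000, 0.232912) = -0.447469
  y ← 0.400000 + (0.35/6)·(k1 + 2k2 + 2k3 + k4) = 0.233984
t=0.350000, y=0.233984:
  k1 = f(0.350000, 0.233984) = -0.448819
  k2 = f(0.525000, 0.155440) = -0.426855
  k3 = f(0.525000, 0.159284) = -0.431698
  k4 = f(0.700000, 0.082889) = -0.412441
  y ← 0.233984 + (0.35/6)·(k1 + 2k2 + 2k3 + k4) = 0.083579
y(0.7) ≈ 0.0836

0.0836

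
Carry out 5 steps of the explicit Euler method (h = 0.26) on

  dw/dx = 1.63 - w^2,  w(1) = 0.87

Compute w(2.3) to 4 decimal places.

Euler: w_{n+1} = w_n + h·f(x_n, w_n).
x=1.000000, w=0.870000: f=0.873100 → w ← 0.870000 + 0.26·0.873100 = 1.097006
x=1.260000, w=1.097006: f=0.426578 → w ← 1.097006 + 0.26·0.426578 = 1.207916
x=1.520000, w=1.207916: f=0.170938 → w ← 1.207916 + 0.26·0.170938 = 1.252360
x=1.780000, w=1.252360: f=0.061594 → w ← 1.252360 + 0.26·0.061594 = 1.268375
x=2.040000, w=1.268375: f=0.021226 → w ← 1.268375 + 0.26·0.021226 = 1.273893
w(2.3) ≈ 1.2739

1.2739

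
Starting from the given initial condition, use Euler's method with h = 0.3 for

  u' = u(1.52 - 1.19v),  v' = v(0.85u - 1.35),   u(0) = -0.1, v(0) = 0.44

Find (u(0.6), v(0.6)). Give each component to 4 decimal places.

Euler on (u,v): u_{n+1} = u_n + h·u', v_{n+1} = v_n + h·v'.
0.000000: (-0.100000, 0.440000); f=(-0.099640, -0.631400) → (-0.129892, 0.250580)
0.300000: (-0.129892, 0.250580); f=(-0.158703, -0.365949) → (-0.177503, 0.140795)
(u(0.6), v(0.6)) ≈ (-0.1775, 0.1408)

-0.1775, 0.1408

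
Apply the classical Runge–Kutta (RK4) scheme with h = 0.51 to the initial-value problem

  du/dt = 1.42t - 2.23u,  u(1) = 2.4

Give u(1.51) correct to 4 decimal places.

1.3602

RK4: k1 = f(t_n, u_n); k2 = f(t_n + h/2, u_n + (h/2)·k1); k3 = f(t_n + h/2, u_n + (h/2)·k2); k4 = f(t_n + h, u_n + h·k3); u_{n+1} = u_n + (h/6)·(k1 + 2k2 + 2k3 + k4).
t=1.000000, u=2.400000:
  k1 = f(1.000000, 2.400000) = -3.932000
  k2 = f(1.255000, 1.397340) = -1.333968
  k3 = f(1.255000, 2.059838) = -2.811339
  k4 = f(1.510000, 0.966217) = -0.010464
  u ← 2.400000 + (0.51/6)·(k1 + 2k2 + 2k3 + k4) = 1.360188
u(1.51) ≈ 1.3602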